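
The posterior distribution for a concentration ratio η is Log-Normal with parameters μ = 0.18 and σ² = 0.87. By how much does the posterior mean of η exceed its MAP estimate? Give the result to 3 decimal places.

1.348

Mode = exp(μ − σ²) = exp(-0.69) = 0.502.
Mean = exp(μ + σ²/2) = exp(0.615) = 1.850.
Difference = 1.850 − 0.502 = 1.348.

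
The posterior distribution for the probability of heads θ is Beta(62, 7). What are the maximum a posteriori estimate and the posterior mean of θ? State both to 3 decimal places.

θ_MAP = 0.910, E[θ|data] = 0.899

Mode = (62−1)/(62+7−2) = 61/67 = 0.910.
Mean = 62/(62+7) = 62/69 = 0.899.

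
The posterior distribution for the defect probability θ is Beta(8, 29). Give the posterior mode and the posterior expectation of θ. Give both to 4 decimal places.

Mode = (8−1)/(8+29−2) = 7/35 = 0.2000.
Mean = 8/(8+29) = 8/37 = 0.2162.
The mean is pulled above the mode by the posterior's right skew.

posterior mode = 0.2000, posterior expectation = 0.2162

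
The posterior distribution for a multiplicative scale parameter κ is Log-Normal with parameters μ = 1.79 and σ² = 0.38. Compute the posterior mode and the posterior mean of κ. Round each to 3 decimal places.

Mode = exp(μ − σ²) = exp(1.41) = 4.096.
Mean = exp(μ + σ²/2) = exp(1.980) = 7.243.

MAP: 4.096. Posterior mean: 7.243.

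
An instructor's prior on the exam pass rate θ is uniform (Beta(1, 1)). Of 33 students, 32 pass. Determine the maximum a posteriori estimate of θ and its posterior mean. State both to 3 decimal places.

maximum a posteriori estimate = 0.970, posterior mean = 0.943

Posterior: Beta(1+32, 1+1) = Beta(33, 2).
Mode = (33−1)/(33+2−2) = 32/33 = 0.970.
With a flat prior the MAP equals the MLE, 32/33.
Mean = 33/(33+2) = 33/35 = 0.943.
The mean is pulled below the mode by the posterior's left skew.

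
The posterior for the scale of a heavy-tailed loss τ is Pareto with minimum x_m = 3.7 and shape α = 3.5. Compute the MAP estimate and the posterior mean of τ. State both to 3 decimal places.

The Pareto density is strictly decreasing on [x_m, ∞), so the mode is x_m = 3.700.
Mean = α·x_m/(α−1) = 3.5·3.7/2.5 = 5.180.

MAP = 3.700, posterior mean = 5.180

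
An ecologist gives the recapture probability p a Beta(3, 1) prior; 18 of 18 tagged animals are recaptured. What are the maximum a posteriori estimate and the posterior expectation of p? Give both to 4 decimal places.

p_MAP = 1.0000, E[p|data] = 0.9545

Posterior: Beta(3+18, 1+0) = Beta(21, 1).
Since β = 1 ≤ 1 and α > 1, the Beta density is monotone increasing on [0,1]; the mode is at 1.
Mean = 21/(21+1) = 0.9545.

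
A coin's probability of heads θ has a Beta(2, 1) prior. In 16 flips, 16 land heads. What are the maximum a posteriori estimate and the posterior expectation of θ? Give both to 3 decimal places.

MAP = 1.000, posterior mean = 0.947

Posterior: Beta(2+16, 1+0) = Beta(18, 1).
Since β = 1 ≤ 1 and α > 1, the Beta density is monotone increasing on [0,1]; the mode is at 1.
Mean = 18/(18+1) = 0.947.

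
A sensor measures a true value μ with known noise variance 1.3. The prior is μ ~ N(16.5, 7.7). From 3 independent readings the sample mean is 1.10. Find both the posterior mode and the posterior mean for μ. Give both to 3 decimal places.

Posterior for μ is Normal. Precision-weighted mean: (1/7.7·16.5 + 3/1.3·1.10) / (1/7.7 + 3/1.3) = 1.920.
A Normal posterior is symmetric, so mode = mean.

MAP = 1.920, posterior mean = 1.920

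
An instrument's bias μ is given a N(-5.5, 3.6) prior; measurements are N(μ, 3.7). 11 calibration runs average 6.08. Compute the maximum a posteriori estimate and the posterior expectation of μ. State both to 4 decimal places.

Posterior for μ is Normal. Precision-weighted mean: (1/3.6·-5.5 + 11/3.7·6.08) / (1/3.6 + 11/3.7) = 5.0905.
A Normal posterior is symmetric, so mode = mean.

MAP = 5.0905; posterior mean = 5.0905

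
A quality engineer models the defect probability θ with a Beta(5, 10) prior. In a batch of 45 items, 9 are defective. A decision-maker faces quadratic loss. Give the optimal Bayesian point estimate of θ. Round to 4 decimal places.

Posterior: Beta(5+9, 10+36) = Beta(14, 46).
Mode = (14−1)/(14+46−2) = 13/58 = 0.2241.
Mean = 14/(14+46) = 14/60 = 0.2333.
Quadratic loss ⇒ the optimal estimator is the posterior mean.

0.2333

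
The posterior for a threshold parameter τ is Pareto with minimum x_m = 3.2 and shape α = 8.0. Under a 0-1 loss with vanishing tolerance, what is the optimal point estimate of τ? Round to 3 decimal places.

The Pareto density is strictly decreasing on [x_m, ∞), so the mode is x_m = 3.200.
Mean = α·x_m/(α−1) = 8.0·3.2/7.0 = 3.657.
This is the posterior mode — the MAP estimate.

3.200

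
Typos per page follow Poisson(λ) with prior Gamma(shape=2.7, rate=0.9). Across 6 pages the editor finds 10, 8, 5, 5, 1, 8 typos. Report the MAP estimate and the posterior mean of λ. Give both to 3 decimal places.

MAP = 5.609; posterior mean = 5.754

Σ counts = 37. Posterior: Gamma(shape = 2.7+37 = 39.7, rate = 0.9+6 = 6.9).
Mode = (α−1)/β = 38.7/6.9 = 5.609.
Mean = α/β = 39.7/6.9 = 5.754.
Mean > mode: the posterior has a right tail.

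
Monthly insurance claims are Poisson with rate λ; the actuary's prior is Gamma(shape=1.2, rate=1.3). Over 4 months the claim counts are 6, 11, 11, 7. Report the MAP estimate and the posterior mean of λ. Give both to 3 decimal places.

Σ counts = 35. Posterior: Gamma(shape = 1.2+35 = 36.2, rate = 1.3+4 = 5.3).
Mode = (α−1)/β = 35.2/5.3 = 6.642.
Mean = α/β = 36.2/5.3 = 6.830.

λ_MAP = 6.642, E[λ|data] = 6.830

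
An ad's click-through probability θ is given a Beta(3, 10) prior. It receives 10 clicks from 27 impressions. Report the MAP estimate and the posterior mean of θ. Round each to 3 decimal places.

Posterior: Beta(3+10, 10+17) = Beta(13, 27).
Mode = (13−1)/(13+27−2) = 12/38 = 0.316.
Mean = 13/(13+27) = 13/40 = 0.325.

MAP: 0.316. Posterior mean: 0.325.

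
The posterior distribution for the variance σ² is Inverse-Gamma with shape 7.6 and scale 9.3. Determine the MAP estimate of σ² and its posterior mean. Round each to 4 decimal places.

Mode = β/(α+1) = 9.3/8.6 = 1.0814.
Mean = β/(α−1) = 9.3/6.6 = 1.4091.
The mean is pulled above the mode by the posterior's right skew.

MAP = 1.0814; posterior mean = 1.4091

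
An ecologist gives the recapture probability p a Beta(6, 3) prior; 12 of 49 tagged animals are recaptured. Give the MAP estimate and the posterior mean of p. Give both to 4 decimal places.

Posterior: Beta(6+12, 3+37) = Beta(18, 40).
Mode = (18−1)/(18+40−2) = 17/56 = 0.3036.
Mean = 18/(18+40) = 18/58 = 0.3103.

p_MAP = 0.3036, E[p|data] = 0.3103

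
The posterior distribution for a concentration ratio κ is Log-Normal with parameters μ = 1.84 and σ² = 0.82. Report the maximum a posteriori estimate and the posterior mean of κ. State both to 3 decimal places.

Mode = exp(μ − σ²) = exp(1.02) = 2.773.
Mean = exp(μ + σ²/2) = exp(2.250) = 9.488.

MAP = 2.773; posterior mean = 9.488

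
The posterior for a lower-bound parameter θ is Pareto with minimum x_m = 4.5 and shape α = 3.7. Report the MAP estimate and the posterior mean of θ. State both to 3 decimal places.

MAP = 4.500; posterior mean = 6.167

The Pareto density is strictly decreasing on [x_m, ∞), so the mode is x_m = 4.500.
Mean = α·x_m/(α−1) = 3.7·4.5/2.7 = 6.167.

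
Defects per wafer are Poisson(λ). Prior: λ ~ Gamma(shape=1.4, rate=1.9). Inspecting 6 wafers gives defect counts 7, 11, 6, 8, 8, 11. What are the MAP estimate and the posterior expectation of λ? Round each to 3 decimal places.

Σ counts = 51. Posterior: Gamma(shape = 1.4+51 = 52.4, rate = 1.9+6 = 7.9).
Mode = (α−1)/β = 51.4/7.9 = 6.506.
Mean = α/β = 52.4/7.9 = 6.633.

λ_MAP = 6.506, E[λ|data] = 6.633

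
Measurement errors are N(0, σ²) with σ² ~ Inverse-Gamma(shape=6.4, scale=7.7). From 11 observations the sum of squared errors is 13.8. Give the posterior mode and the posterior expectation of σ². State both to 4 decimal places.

Posterior: Inverse-Gamma(shape = 6.4+11/2 = 11.9, scale = 7.7+13.8/2 = 14.6).
Mode = β/(α+1) = 14.6/12.9 = 1.1318.
Mean = β/(α−1) = 14.6/10.9 = 1.3394.

σ²_MAP = 1.1318, E[σ²|data] = 1.3394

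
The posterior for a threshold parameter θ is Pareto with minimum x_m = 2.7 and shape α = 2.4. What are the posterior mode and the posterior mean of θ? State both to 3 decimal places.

The Pareto density is strictly decreasing on [x_m, ∞), so the mode is x_m = 2.700.
Mean = α·x_m/(α−1) = 2.4·2.7/1.4 = 4.629.

MAP: 2.700. Posterior mean: 4.629.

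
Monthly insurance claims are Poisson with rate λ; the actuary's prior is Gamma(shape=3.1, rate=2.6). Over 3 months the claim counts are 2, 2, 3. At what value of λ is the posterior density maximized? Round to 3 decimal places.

Σ counts = 7. Posterior: Gamma(shape = 3.1+7 = 10.1, rate = 2.6+3 = 5.6).
Mode = (α−1)/β = 9.1/5.6 = 1.625.
Mean = α/β = 10.1/5.6 = 1.804.
This is the posterior mode — the MAP estimate.

1.625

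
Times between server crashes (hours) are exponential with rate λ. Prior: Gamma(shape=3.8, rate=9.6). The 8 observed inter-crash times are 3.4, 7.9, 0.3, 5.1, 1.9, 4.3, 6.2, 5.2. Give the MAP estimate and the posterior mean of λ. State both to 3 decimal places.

MAP estimate = 0.246, posterior mean = 0.269

Σ times = 34.3. Posterior: Gamma(shape = 3.8+8 = 11.8, rate = 9.6+34.3 = 43.9).
Mode = (α−1)/β = 10.8/43.9 = 0.246.
Mean = α/β = 11.8/43.9 = 0.269.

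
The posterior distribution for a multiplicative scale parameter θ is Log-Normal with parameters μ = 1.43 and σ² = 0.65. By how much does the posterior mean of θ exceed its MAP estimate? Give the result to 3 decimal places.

3.602

Mode = exp(μ − σ²) = exp(0.78) = 2.181.
Mean = exp(μ + σ²/2) = exp(1.755) = 5.783.
Difference = 5.783 − 2.181 = 3.602.
The mean is pulled above the mode by the posterior's right skew.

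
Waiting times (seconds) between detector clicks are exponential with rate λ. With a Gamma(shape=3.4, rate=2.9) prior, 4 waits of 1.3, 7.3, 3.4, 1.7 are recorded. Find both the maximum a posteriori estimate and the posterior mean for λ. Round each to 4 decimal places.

MAP: 0.3855. Posterior mean: 0.4458.

Σ times = 13.7. Posterior: Gamma(shape = 3.4+4 = 7.4, rate = 2.9+13.7 = 16.6).
Mode = (α−1)/β = 6.4/16.6 = 0.3855.
Mean = α/β = 7.4/16.6 = 0.4458.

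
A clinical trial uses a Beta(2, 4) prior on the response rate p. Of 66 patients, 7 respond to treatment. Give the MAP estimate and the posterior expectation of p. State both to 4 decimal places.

Posterior: Beta(2+7, 4+59) = Beta(9, 63).
Mode = (9−1)/(9+63−2) = 8/70 = 0.1143.
Mean = 9/(9+63) = 9/72 = 0.1250.
Mean > mode: the posterior has a right tail.

MAP = 0.1143; posterior mean = 0.1250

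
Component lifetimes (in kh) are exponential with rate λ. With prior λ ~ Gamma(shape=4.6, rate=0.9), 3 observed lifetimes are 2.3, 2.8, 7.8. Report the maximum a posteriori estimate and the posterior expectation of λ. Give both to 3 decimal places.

Σ times = 12.9. Posterior: Gamma(shape = 4.6+3 = 7.6, rate = 0.9+12.9 = 13.8).
Mode = (α−1)/β = 6.6/13.8 = 0.478.
Mean = α/β = 7.6/13.8 = 0.551.
The posterior is right-skewed, so the mean exceeds the mode.

λ_MAP = 0.478, E[λ|data] = 0.551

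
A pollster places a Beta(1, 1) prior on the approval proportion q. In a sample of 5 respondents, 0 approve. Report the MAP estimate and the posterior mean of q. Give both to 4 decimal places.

Posterior: Beta(1+0, 1+5) = Beta(1, 6).
Since α = 1 ≤ 1 and β > 1, the Beta density is monotone decreasing on [0,1]; the mode is at 0.
Mean = 1/(1+6) = 0.1429.

MAP = 0.0000, posterior mean = 0.1429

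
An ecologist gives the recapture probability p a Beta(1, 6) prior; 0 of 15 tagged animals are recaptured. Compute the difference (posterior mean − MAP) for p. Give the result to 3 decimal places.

0.045

Posterior: Beta(1+0, 6+15) = Beta(1, 21).
Since α = 1 ≤ 1 and β > 1, the Beta density is monotone decreasing on [0,1]; the mode is at 0.
Mean = 1/(1+21) = 0.045.
Difference = 0.045 − 0.000 = 0.045.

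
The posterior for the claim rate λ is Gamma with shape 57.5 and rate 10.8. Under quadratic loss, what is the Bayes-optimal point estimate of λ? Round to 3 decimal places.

5.324

Mode = (α−1)/β = 56.5/10.8 = 5.231.
Mean = α/β = 57.5/10.8 = 5.324.
Quadratic loss ⇒ the optimal estimator is the posterior mean.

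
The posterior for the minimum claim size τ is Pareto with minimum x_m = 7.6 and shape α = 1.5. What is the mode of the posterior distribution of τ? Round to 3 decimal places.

7.600

The Pareto density is strictly decreasing on [x_m, ∞), so the mode is x_m = 7.600.
Mean = α·x_m/(α−1) = 1.5·7.6/0.5 = 22.800.
This is the posterior mode — the MAP estimate.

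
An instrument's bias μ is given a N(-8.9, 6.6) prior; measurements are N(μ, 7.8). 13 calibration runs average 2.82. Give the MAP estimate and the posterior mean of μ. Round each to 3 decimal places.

MAP estimate = 1.843, posterior mean = 1.843

Posterior for μ is Normal. Precision-weighted mean: (1/6.6·-8.9 + 13/7.8·2.82) / (1/6.6 + 13/7.8) = 1.843.
A Normal posterior is symmetric, so mode = mean.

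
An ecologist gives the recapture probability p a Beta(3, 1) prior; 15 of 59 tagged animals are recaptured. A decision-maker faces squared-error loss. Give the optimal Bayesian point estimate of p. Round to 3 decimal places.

Posterior: Beta(3+15, 1+44) = Beta(18, 45).
Mode = (18−1)/(18+45−2) = 17/61 = 0.279.
Mean = 18/(18+45) = 18/63 = 0.286.
Squared-error loss ⇒ the optimal estimator is the posterior mean.

0.286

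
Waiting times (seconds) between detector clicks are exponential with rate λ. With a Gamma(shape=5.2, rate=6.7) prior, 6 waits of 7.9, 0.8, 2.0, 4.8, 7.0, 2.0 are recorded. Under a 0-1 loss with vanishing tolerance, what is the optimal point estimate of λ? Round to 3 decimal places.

Σ times = 24.5. Posterior: Gamma(shape = 5.2+6 = 11.2, rate = 6.7+24.5 = 31.2).
Mode = (α−1)/β = 10.2/31.2 = 0.327.
Mean = α/β = 11.2/31.2 = 0.359.
This is the posterior mode — the MAP estimate.

0.327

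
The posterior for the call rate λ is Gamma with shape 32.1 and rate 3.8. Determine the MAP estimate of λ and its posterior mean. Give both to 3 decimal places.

Mode = (α−1)/β = 31.1/3.8 = 8.184.
Mean = α/β = 32.1/3.8 = 8.447.
The mean is pulled above the mode by the posterior's right skew.

MAP = 8.184; posterior mean = 8.447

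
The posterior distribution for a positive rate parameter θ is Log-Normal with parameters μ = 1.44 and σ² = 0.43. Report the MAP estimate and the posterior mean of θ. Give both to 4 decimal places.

Mode = exp(μ − σ²) = exp(1.01) = 2.7456.
Mean = exp(μ + σ²/2) = exp(1.655) = 5.2331.

MAP estimate = 2.7456, posterior mean = 5.2331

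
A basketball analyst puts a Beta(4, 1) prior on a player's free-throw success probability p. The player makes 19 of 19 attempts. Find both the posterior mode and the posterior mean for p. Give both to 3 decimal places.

Posterior: Beta(4+19, 1+0) = Beta(23, 1).
Since β = 1 ≤ 1 and α > 1, the Beta density is monotone increasing on [0,1]; the mode is at 1.
Mean = 23/(23+1) = 0.958.

MAP = 1.000, posterior mean = 0.958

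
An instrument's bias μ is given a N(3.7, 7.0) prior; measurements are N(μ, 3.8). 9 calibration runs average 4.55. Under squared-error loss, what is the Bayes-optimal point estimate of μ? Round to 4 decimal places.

Posterior for μ is Normal. Precision-weighted mean: (1/7.0·3.7 + 9/3.8·4.55) / (1/7.0 + 9/3.8) = 4.5016.
A Normal posterior is symmetric, so mode = mean.
Squared-error loss ⇒ the optimal estimator is the posterior mean.

4.5016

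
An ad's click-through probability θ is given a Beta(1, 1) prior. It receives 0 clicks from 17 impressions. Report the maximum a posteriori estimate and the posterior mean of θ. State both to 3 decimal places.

MAP = 0.000; posterior mean = 0.053

Posterior: Beta(1+0, 1+17) = Beta(1, 18).
Since α = 1 ≤ 1 and β > 1, the Beta density is monotone decreasing on [0,1]; the mode is at 0.
Mean = 1/(1+18) = 0.053.
Right-skewed posterior ⇒ mode < mean.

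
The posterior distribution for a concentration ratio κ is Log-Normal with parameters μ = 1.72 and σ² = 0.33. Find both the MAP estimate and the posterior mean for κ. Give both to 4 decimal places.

Mode = exp(μ − σ²) = exp(1.39) = 4.0149.
Mean = exp(μ + σ²/2) = exp(1.885) = 6.5864.

MAP estimate = 4.0149, posterior mean = 6.5864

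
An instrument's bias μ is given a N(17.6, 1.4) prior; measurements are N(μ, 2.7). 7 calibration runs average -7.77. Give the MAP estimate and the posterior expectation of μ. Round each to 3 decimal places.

Posterior for μ is Normal. Precision-weighted mean: (1/1.4·17.6 + 7/2.7·-7.77) / (1/1.4 + 7/2.7) = -2.290.
A Normal posterior is symmetric, so mode = mean.

MAP = -2.290, posterior mean = -2.290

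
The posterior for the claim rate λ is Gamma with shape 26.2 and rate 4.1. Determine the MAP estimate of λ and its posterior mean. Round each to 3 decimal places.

Mode = (α−1)/β = 25.2/4.1 = 6.146.
Mean = α/β = 26.2/4.1 = 6.390.
The mean is pulled above the mode by the posterior's right skew.

λ_MAP = 6.146, E[λ|data] = 6.390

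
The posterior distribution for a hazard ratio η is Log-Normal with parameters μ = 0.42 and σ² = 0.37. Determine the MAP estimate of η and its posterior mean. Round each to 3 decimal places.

MAP = 1.051, posterior mean = 1.831

Mode = exp(μ − σ²) = exp(0.05) = 1.051.
Mean = exp(μ + σ²/2) = exp(0.605) = 1.831.
Mean > mode: the posterior has a right tail.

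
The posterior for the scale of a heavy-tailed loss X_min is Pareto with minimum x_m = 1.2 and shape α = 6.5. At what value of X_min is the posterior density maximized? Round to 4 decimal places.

The Pareto density is strictly decreasing on [x_m, ∞), so the mode is x_m = 1.2000.
Mean = α·x_m/(α−1) = 6.5·1.2/5.5 = 1.4182.
This is the posterior mode — the MAP estimate.

1.2000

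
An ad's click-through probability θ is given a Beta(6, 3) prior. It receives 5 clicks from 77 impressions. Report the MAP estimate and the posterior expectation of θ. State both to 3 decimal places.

Posterior: Beta(6+5, 3+72) = Beta(11, 75).
Mode = (11−1)/(11+75−2) = 10/84 = 0.119.
Mean = 11/(11+75) = 11/86 = 0.128.
The mean is pulled above the mode by the posterior's right skew.

MAP estimate = 0.119, posterior expectation = 0.128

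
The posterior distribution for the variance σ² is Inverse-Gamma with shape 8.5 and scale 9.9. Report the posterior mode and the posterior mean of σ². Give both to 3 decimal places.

MAP = 1.042, posterior mean = 1.320

Mode = β/(α+1) = 9.9/9.5 = 1.042.
Mean = β/(α−1) = 9.9/7.5 = 1.320.
The mean is pulled above the mode by the posterior's right skew.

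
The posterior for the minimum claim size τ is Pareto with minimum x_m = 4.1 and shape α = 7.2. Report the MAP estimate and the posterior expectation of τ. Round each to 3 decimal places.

MAP: 4.100. Posterior mean: 4.761.

The Pareto density is strictly decreasing on [x_m, ∞), so the mode is x_m = 4.100.
Mean = α·x_m/(α−1) = 7.2·4.1/6.2 = 4.761.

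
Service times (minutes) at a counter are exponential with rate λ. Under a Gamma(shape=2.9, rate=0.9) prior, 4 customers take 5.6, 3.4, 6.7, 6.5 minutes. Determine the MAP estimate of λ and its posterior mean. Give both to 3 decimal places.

MAP: 0.255. Posterior mean: 0.299.

Σ times = 22.2. Posterior: Gamma(shape = 2.9+4 = 6.9, rate = 0.9+22.2 = 23.1).
Mode = (α−1)/β = 5.9/23.1 = 0.255.
Mean = α/β = 6.9/23.1 = 0.299.
The mean is pulled above the mode by the posterior's right skew.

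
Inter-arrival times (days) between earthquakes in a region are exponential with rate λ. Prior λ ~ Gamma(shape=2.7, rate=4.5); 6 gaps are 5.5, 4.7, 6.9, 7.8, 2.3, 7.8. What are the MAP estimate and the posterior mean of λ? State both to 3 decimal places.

Σ times = 35.0. Posterior: Gamma(shape = 2.7+6 = 8.7, rate = 4.5+35.0 = 39.5).
Mode = (α−1)/β = 7.7/39.5 = 0.195.
Mean = α/β = 8.7/39.5 = 0.220.
The posterior is right-skewed, so the mean exceeds the mode.

λ_MAP = 0.195, E[λ|data] = 0.220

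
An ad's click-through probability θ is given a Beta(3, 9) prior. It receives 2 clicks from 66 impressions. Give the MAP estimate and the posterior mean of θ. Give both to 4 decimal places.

Posterior: Beta(3+2, 9+64) = Beta(5, 73).
Mode = (5−1)/(5+73−2) = 4/76 = 0.0526.
Mean = 5/(5+73) = 5/78 = 0.0641.
The posterior is right-skewed, so the mean exceeds the mode.

MAP: 0.0526. Posterior mean: 0.0641.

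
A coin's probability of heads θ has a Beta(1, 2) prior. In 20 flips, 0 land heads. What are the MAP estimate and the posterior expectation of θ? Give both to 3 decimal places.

MAP = 0.000; posterior mean = 0.043

Posterior: Beta(1+0, 2+20) = Beta(1, 22).
Since α = 1 ≤ 1 and β > 1, the Beta density is monotone decreasing on [0,1]; the mode is at 0.
Mean = 1/(1+22) = 0.043.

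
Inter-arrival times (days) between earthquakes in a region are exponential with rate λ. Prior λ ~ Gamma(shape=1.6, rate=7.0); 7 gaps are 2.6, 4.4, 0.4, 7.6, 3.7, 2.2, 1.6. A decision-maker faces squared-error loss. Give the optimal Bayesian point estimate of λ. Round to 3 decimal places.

Σ times = 22.5. Posterior: Gamma(shape = 1.6+7 = 8.6, rate = 7.0+22.5 = 29.5).
Mode = (α−1)/β = 7.6/29.5 = 0.258.
Mean = α/β = 8.6/29.5 = 0.292.
Squared-error loss ⇒ the optimal estimator is the posterior mean.

0.292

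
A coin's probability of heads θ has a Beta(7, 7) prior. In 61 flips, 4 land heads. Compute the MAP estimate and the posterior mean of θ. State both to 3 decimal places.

θ_MAP = 0.137, E[θ|data] = 0.147

Posterior: Beta(7+4, 7+57) = Beta(11, 64).
Mode = (11−1)/(11+64−2) = 10/73 = 0.137.
Mean = 11/(11+64) = 11/75 = 0.147.
Right-skewed posterior ⇒ mode < mean.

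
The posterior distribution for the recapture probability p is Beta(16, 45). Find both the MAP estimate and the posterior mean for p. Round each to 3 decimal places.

MAP estimate = 0.254, posterior mean = 0.262

Mode = (16−1)/(16+45−2) = 15/59 = 0.254.
Mean = 16/(16+45) = 16/61 = 0.262.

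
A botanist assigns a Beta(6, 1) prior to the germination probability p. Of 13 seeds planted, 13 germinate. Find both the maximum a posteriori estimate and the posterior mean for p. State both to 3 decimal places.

MAP = 1.000, posterior mean = 0.950

Posterior: Beta(6+13, 1+0) = Beta(19, 1).
Since β = 1 ≤ 1 and α > 1, the Beta density is monotone increasing on [0,1]; the mode is at 1.
Mean = 19/(19+1) = 0.950.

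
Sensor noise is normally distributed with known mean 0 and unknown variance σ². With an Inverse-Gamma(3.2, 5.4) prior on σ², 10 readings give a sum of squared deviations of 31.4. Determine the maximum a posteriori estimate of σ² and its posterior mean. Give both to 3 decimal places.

MAP: 2.293. Posterior mean: 2.931.

Posterior: Inverse-Gamma(shape = 3.2+10/2 = 8.2, scale = 5.4+31.4/2 = 21.1).
Mode = β/(α+1) = 21.1/9.2 = 2.293.
Mean = β/(α−1) = 21.1/7.2 = 2.931.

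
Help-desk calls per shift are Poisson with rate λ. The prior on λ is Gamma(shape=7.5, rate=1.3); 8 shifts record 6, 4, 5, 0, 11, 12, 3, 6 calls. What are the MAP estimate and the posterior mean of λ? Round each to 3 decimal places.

MAP: 5.753. Posterior mean: 5.860.

Σ counts = 47. Posterior: Gamma(shape = 7.5+47 = 54.5, rate = 1.3+8 = 9.3).
Mode = (α−1)/β = 53.5/9.3 = 5.753.
Mean = α/β = 54.5/9.3 = 5.860.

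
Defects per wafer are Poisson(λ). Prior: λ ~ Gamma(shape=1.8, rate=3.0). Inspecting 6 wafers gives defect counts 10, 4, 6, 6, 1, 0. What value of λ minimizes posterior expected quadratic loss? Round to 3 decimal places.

3.200

Σ counts = 27. Posterior: Gamma(shape = 1.8+27 = 28.8, rate = 3.0+6 = 9.0).
Mode = (α−1)/β = 27.8/9.0 = 3.089.
Mean = α/β = 28.8/9.0 = 3.200.
Quadratic loss ⇒ the optimal estimator is the posterior mean.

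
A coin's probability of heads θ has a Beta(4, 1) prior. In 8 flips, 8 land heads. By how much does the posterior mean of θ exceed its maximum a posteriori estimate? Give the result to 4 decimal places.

-0.0769

Posterior: Beta(4+8, 1+0) = Beta(12, 1).
Since β = 1 ≤ 1 and α > 1, the Beta density is monotone increasing on [0,1]; the mode is at 1.
Mean = 12/(12+1) = 0.9231.
Difference = 0.9231 − 1.0000 = -0.0769.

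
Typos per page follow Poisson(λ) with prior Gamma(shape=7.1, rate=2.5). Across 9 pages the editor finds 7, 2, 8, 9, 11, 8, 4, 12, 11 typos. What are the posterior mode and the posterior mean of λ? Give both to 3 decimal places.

Σ counts = 72. Posterior: Gamma(shape = 7.1+72 = 79.1, rate = 2.5+9 = 11.5).
Mode = (α−1)/β = 78.1/11.5 = 6.791.
Mean = α/β = 79.1/11.5 = 6.878.

MAP = 6.791; posterior mean = 6.878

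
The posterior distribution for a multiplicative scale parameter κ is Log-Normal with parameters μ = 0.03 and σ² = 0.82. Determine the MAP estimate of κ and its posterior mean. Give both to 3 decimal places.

MAP = 0.454, posterior mean = 1.553

Mode = exp(μ − σ²) = exp(-0.79) = 0.454.
Mean = exp(μ + σ²/2) = exp(0.440) = 1.553.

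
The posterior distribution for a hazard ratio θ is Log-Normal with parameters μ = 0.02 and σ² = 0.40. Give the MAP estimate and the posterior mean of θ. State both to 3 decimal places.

MAP estimate = 0.684, posterior mean = 1.246

Mode = exp(μ − σ²) = exp(-0.38) = 0.684.
Mean = exp(μ + σ²/2) = exp(0.220) = 1.246.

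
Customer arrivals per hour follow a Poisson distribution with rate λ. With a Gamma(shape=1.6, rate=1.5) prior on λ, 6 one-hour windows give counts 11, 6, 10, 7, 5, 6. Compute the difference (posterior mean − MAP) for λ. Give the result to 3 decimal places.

0.133

Σ counts = 45. Posterior: Gamma(shape = 1.6+45 = 46.6, rate = 1.5+6 = 7.5).
Mode = (α−1)/β = 45.6/7.5 = 6.080.
Mean = α/β = 46.6/7.5 = 6.213.
Difference = 6.213 − 6.080 = 0.133.
The mean is pulled above the mode by the posterior's right skew.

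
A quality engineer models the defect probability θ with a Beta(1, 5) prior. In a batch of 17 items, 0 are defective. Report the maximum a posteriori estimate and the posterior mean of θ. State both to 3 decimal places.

Posterior: Beta(1+0, 5+17) = Beta(1, 22).
Since α = 1 ≤ 1 and β > 1, the Beta density is monotone decreasing on [0,1]; the mode is at 0.
Mean = 1/(1+22) = 0.043.

MAP = 0.000; posterior mean = 0.043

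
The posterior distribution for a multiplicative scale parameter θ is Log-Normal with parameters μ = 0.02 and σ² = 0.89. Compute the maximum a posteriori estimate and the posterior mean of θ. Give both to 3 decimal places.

MAP = 0.419, posterior mean = 1.592

Mode = exp(μ − σ²) = exp(-0.87) = 0.419.
Mean = exp(μ + σ²/2) = exp(0.465) = 1.592.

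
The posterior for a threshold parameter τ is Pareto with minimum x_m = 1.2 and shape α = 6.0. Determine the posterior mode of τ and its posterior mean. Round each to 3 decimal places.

MAP = 1.200; posterior mean = 1.440

The Pareto density is strictly decreasing on [x_m, ∞), so the mode is x_m = 1.200.
Mean = α·x_m/(α−1) = 6.0·1.2/5.0 = 1.440.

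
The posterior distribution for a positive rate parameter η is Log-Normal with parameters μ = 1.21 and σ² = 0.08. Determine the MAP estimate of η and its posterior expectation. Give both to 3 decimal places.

Mode = exp(μ − σ²) = exp(1.13) = 3.096.
Mean = exp(μ + σ²/2) = exp(1.250) = 3.490.
The mean is pulled above the mode by the posterior's right skew.

MAP estimate = 3.096, posterior expectation = 3.490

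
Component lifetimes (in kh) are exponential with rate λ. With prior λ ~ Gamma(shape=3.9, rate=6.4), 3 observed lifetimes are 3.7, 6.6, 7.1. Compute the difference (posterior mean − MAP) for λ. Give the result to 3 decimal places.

0.042

Σ times = 17.4. Posterior: Gamma(shape = 3.9+3 = 6.9, rate = 6.4+17.4 = 23.8).
Mode = (α−1)/β = 5.9/23.8 = 0.248.
Mean = α/β = 6.9/23.8 = 0.290.
Difference = 0.290 − 0.248 = 0.042.
The mean is pulled above the mode by the posterior's right skew.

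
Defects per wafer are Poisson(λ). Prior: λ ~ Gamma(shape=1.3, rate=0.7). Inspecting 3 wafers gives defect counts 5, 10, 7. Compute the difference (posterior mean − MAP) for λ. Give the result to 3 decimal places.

0.270

Σ counts = 22. Posterior: Gamma(shape = 1.3+22 = 23.3, rate = 0.7+3 = 3.7).
Mode = (α−1)/β = 22.3/3.7 = 6.027.
Mean = α/β = 23.3/3.7 = 6.297.
Difference = 6.297 − 6.027 = 0.270.
The posterior is right-skewed, so the mean exceeds the mode.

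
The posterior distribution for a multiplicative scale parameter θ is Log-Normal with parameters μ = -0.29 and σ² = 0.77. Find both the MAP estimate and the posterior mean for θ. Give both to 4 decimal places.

MAP = 0.3465; posterior mean = 1.0997

Mode = exp(μ − σ²) = exp(-1.06) = 0.3465.
Mean = exp(μ + σ²/2) = exp(0.095) = 1.0997.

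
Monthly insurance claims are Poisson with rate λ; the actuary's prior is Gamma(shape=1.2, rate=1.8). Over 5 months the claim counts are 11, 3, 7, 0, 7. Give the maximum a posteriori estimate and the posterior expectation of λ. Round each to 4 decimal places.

λ_MAP = 4.1471, E[λ|data] = 4.2941

Σ counts = 28. Posterior: Gamma(shape = 1.2+28 = 29.2, rate = 1.8+5 = 6.8).
Mode = (α−1)/β = 28.2/6.8 = 4.1471.
Mean = α/β = 29.2/6.8 = 4.2941.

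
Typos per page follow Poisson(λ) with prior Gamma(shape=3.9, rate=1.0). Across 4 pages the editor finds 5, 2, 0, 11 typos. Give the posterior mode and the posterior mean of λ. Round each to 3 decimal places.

Σ counts = 18. Posterior: Gamma(shape = 3.9+18 = 21.9, rate = 1.0+4 = 5.0).
Mode = (α−1)/β = 20.9/5.0 = 4.180.
Mean = α/β = 21.9/5.0 = 4.380.
The posterior is right-skewed, so the mean exceeds the mode.

λ_MAP = 4.180, E[λ|data] = 4.380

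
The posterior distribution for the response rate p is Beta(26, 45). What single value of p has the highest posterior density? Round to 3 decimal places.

Mode = (26−1)/(26+45−2) = 25/69 = 0.362.
Mean = 26/(26+45) = 26/71 = 0.366.
This is the posterior mode — the MAP estimate.

0.362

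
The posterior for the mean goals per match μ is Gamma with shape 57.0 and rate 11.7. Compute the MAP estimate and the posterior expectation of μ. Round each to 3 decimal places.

MAP: 4.786. Posterior mean: 4.872.

Mode = (α−1)/β = 56.0/11.7 = 4.786.
Mean = α/β = 57.0/11.7 = 4.872.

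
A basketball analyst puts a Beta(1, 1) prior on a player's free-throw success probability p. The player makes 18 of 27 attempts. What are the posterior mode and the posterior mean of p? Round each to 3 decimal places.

MAP = 0.667, posterior mean = 0.655

Posterior: Beta(1+18, 1+9) = Beta(19, 10).
Mode = (19−1)/(19+10−2) = 18/27 = 0.667.
Mean = 19/(19+10) = 19/29 = 0.655.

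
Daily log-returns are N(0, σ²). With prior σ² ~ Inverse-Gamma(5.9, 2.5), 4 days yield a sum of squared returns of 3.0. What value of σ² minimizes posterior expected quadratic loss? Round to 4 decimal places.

Posterior: Inverse-Gamma(shape = 5.9+4/2 = 7.9, scale = 2.5+3.0/2 = 4.0).
Mode = β/(α+1) = 4.0/8.9 = 0.4494.
Mean = β/(α−1) = 4.0/6.9 = 0.5797.
Quadratic loss ⇒ the optimal estimator is the posterior mean.

0.5797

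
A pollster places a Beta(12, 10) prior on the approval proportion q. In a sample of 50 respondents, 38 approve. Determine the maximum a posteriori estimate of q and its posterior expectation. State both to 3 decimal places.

q_MAP = 0.700, E[q|data] = 0.694

Posterior: Beta(12+38, 10+12) = Beta(50, 22).
Mode = (50−1)/(50+22−2) = 49/70 = 0.700.
Mean = 50/(50+22) = 50/72 = 0.694.
Mode > mean: the posterior has a left tail.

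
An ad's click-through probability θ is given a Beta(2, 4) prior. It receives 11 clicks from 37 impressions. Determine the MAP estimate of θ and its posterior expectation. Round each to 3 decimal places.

Posterior: Beta(2+11, 4+26) = Beta(13, 30).
Mode = (13−1)/(13+30−2) = 12/41 = 0.293.
Mean = 13/(13+30) = 13/43 = 0.302.
The mean is pulled above the mode by the posterior's right skew.

θ_MAP = 0.293, E[θ|data] = 0.302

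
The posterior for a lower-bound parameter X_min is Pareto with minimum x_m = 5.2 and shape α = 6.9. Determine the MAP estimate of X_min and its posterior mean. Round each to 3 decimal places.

MAP: 5.200. Posterior mean: 6.081.

The Pareto density is strictly decreasing on [x_m, ∞), so the mode is x_m = 5.200.
Mean = α·x_m/(α−1) = 6.9·5.2/5.9 = 6.081.
Right-skewed posterior ⇒ mode < mean.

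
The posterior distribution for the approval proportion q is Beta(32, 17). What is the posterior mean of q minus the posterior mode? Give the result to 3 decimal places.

Mode = (32−1)/(32+17−2) = 31/47 = 0.660.
Mean = 32/(32+17) = 32/49 = 0.653.
Difference = 0.653 − 0.660 = -0.007.

-0.007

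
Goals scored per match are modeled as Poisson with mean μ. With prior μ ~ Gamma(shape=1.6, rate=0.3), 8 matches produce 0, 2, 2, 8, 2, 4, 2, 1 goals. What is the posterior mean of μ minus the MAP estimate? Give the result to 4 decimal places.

0.1205

Σ counts = 21. Posterior: Gamma(shape = 1.6+21 = 22.6, rate = 0.3+8 = 8.3).
Mode = (α−1)/β = 21.6/8.3 = 2.6024.
Mean = α/β = 22.6/8.3 = 2.7229.
Difference = 2.7229 − 2.6024 = 0.1205.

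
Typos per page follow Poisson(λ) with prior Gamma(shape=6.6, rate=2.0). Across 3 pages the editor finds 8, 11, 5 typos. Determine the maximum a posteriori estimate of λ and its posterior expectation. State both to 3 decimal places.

Σ counts = 24. Posterior: Gamma(shape = 6.6+24 = 30.6, rate = 2.0+3 = 5.0).
Mode = (α−1)/β = 29.6/5.0 = 5.920.
Mean = α/β = 30.6/5.0 = 6.120.

MAP = 5.920, posterior mean = 6.120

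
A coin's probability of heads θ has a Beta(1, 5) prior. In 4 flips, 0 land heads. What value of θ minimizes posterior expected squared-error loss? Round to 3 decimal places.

0.100

Posterior: Beta(1+0, 5+4) = Beta(1, 9).
Since α = 1 ≤ 1 and β > 1, the Beta density is monotone decreasing on [0,1]; the mode is at 0.
Mean = 1/(1+9) = 0.100.
Squared-error loss ⇒ the optimal estimator is the posterior mean.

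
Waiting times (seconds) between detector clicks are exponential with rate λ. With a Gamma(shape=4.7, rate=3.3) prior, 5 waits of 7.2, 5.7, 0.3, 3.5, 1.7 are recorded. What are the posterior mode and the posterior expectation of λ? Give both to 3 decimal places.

MAP: 0.401. Posterior mean: 0.447.

Σ times = 18.4. Posterior: Gamma(shape = 4.7+5 = 9.7, rate = 3.3+18.4 = 21.7).
Mode = (α−1)/β = 8.7/21.7 = 0.401.
Mean = α/β = 9.7/21.7 = 0.447.
Right-skewed posterior ⇒ mode < mean.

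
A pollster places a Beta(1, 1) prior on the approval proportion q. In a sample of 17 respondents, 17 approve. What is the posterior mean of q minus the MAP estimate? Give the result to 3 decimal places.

Posterior: Beta(1+17, 1+0) = Beta(18, 1).
Since β = 1 ≤ 1 and α > 1, the Beta density is monotone increasing on [0,1]; the mode is at 1.
Mean = 18/(18+1) = 0.947.
Difference = 0.947 − 1.000 = -0.053.
The posterior is left-skewed, so the mode exceeds the mean.

-0.053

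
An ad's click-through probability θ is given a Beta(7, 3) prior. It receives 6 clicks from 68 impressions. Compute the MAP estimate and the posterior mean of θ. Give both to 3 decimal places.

MAP: 0.158. Posterior mean: 0.167.

Posterior: Beta(7+6, 3+62) = Beta(13, 65).
Mode = (13−1)/(13+65−2) = 12/76 = 0.158.
Mean = 13/(13+65) = 13/78 = 0.167.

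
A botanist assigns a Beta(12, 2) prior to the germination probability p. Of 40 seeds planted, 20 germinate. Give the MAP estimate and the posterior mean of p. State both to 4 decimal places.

MAP = 0.5962; posterior mean = 0.5926

Posterior: Beta(12+20, 2+20) = Beta(32, 22).
Mode = (32−1)/(32+22−2) = 31/52 = 0.5962.
Mean = 32/(32+22) = 32/54 = 0.5926.
The mean is pulled below the mode by the posterior's left skew.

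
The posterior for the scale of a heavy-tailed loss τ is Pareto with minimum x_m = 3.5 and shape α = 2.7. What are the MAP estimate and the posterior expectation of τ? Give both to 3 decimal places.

The Pareto density is strictly decreasing on [x_m, ∞), so the mode is x_m = 3.500.
Mean = α·x_m/(α−1) = 2.7·3.5/1.7 = 5.559.
Right-skewed posterior ⇒ mode < mean.

MAP = 3.500, posterior mean = 5.559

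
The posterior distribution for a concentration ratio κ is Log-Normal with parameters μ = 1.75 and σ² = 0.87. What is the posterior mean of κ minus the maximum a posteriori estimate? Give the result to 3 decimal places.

Mode = exp(μ − σ²) = exp(0.88) = 2.411.
Mean = exp(μ + σ²/2) = exp(2.185) = 8.891.
Difference = 8.891 − 2.411 = 6.480.
Mean > mode: the posterior has a right tail.

6.480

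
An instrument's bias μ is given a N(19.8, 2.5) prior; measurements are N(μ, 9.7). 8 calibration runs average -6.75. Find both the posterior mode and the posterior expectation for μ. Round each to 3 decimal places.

MAP: 1.921. Posterior mean: 1.921.

Posterior for μ is Normal. Precision-weighted mean: (1/2.5·19.8 + 8/9.7·-6.75) / (1/2.5 + 8/9.7) = 1.921.
A Normal posterior is symmetric, so mode = mean.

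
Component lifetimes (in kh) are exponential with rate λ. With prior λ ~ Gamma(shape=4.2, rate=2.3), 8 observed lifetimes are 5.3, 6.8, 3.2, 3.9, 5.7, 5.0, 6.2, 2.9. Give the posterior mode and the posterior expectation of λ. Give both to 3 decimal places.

Σ times = 39.0. Posterior: Gamma(shape = 4.2+8 = 12.2, rate = 2.3+39.0 = 41.3).
Mode = (α−1)/β = 11.2/41.3 = 0.271.
Mean = α/β = 12.2/41.3 = 0.295.
The mean is pulled above the mode by the posterior's right skew.

MAP = 0.271, posterior mean = 0.295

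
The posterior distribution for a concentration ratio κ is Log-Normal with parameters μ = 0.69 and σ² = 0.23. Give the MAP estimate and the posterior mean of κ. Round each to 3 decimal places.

κ_MAP = 1.584, E[κ|data] = 2.237

Mode = exp(μ − σ²) = exp(0.46) = 1.584.
Mean = exp(μ + σ²/2) = exp(0.805) = 2.237.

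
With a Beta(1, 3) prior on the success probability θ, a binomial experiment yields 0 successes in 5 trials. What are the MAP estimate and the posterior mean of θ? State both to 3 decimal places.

Posterior: Beta(1+0, 3+5) = Beta(1, 8).
Since α = 1 ≤ 1 and β > 1, the Beta density is monotone decreasing on [0,1]; the mode is at 0.
Mean = 1/(1+8) = 0.111.

MAP = 0.000; posterior mean = 0.111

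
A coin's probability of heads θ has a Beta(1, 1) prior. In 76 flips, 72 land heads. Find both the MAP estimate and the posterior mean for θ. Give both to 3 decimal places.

MAP: 0.947. Posterior mean: 0.936.

Posterior: Beta(1+72, 1+4) = Beta(73, 5).
Mode = (73−1)/(73+5−2) = 72/76 = 0.947.
With a flat prior the MAP equals the MLE, 72/76.
Mean = 73/(73+5) = 73/78 = 0.936.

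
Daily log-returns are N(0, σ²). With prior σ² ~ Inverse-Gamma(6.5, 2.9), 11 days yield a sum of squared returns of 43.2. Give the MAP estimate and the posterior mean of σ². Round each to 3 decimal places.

MAP: 1.885. Posterior mean: 2.227.

Posterior: Inverse-Gamma(shape = 6.5+11/2 = 12.0, scale = 2.9+43.2/2 = 24.5).
Mode = β/(α+1) = 24.5/13.0 = 1.885.
Mean = β/(α−1) = 24.5/11.0 = 2.227.
The posterior is right-skewed, so the mean exceeds the mode.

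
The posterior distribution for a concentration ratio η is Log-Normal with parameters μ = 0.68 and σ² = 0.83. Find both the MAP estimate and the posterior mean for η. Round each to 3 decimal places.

Mode = exp(μ − σ²) = exp(-0.15) = 0.861.
Mean = exp(μ + σ²/2) = exp(1.095) = 2.989.
The mean is pulled above the mode by the posterior's right skew.

MAP: 0.861. Posterior mean: 2.989.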